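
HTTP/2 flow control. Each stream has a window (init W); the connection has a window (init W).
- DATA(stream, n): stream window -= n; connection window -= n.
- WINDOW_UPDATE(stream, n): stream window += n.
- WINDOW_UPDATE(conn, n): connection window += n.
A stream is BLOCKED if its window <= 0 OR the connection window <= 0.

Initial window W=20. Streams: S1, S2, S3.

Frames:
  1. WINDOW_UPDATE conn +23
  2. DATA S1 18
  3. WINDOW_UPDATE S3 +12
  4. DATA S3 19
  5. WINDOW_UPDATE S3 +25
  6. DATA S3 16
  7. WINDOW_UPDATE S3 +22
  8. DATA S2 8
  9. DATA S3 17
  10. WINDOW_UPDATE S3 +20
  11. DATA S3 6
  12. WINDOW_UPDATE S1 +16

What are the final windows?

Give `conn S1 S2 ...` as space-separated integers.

Answer: -41 18 12 41

Derivation:
Op 1: conn=43 S1=20 S2=20 S3=20 blocked=[]
Op 2: conn=25 S1=2 S2=20 S3=20 blocked=[]
Op 3: conn=25 S1=2 S2=20 S3=32 blocked=[]
Op 4: conn=6 S1=2 S2=20 S3=13 blocked=[]
Op 5: conn=6 S1=2 S2=20 S3=38 blocked=[]
Op 6: conn=-10 S1=2 S2=20 S3=22 blocked=[1, 2, 3]
Op 7: conn=-10 S1=2 S2=20 S3=44 blocked=[1, 2, 3]
Op 8: conn=-18 S1=2 S2=12 S3=44 blocked=[1, 2, 3]
Op 9: conn=-35 S1=2 S2=12 S3=27 blocked=[1, 2, 3]
Op 10: conn=-35 S1=2 S2=12 S3=47 blocked=[1, 2, 3]
Op 11: conn=-41 S1=2 S2=12 S3=41 blocked=[1, 2, 3]
Op 12: conn=-41 S1=18 S2=12 S3=41 blocked=[1, 2, 3]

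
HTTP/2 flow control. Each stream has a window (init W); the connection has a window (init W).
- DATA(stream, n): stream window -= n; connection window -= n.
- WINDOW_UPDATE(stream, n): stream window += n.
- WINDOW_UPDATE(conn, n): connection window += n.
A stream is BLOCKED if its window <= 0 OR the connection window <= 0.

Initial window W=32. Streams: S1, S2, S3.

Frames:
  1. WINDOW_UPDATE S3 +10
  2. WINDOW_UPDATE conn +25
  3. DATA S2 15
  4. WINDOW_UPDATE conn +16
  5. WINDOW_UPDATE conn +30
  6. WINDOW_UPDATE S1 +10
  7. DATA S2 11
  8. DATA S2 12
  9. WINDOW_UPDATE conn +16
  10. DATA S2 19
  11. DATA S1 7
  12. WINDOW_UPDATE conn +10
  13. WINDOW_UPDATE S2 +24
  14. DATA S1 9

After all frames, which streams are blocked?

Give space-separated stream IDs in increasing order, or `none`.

Answer: S2

Derivation:
Op 1: conn=32 S1=32 S2=32 S3=42 blocked=[]
Op 2: conn=57 S1=32 S2=32 S3=42 blocked=[]
Op 3: conn=42 S1=32 S2=17 S3=42 blocked=[]
Op 4: conn=58 S1=32 S2=17 S3=42 blocked=[]
Op 5: conn=88 S1=32 S2=17 S3=42 blocked=[]
Op 6: conn=88 S1=42 S2=17 S3=42 blocked=[]
Op 7: conn=77 S1=42 S2=6 S3=42 blocked=[]
Op 8: conn=65 S1=42 S2=-6 S3=42 blocked=[2]
Op 9: conn=81 S1=42 S2=-6 S3=42 blocked=[2]
Op 10: conn=62 S1=42 S2=-25 S3=42 blocked=[2]
Op 11: conn=55 S1=35 S2=-25 S3=42 blocked=[2]
Op 12: conn=65 S1=35 S2=-25 S3=42 blocked=[2]
Op 13: conn=65 S1=35 S2=-1 S3=42 blocked=[2]
Op 14: conn=56 S1=26 S2=-1 S3=42 blocked=[2]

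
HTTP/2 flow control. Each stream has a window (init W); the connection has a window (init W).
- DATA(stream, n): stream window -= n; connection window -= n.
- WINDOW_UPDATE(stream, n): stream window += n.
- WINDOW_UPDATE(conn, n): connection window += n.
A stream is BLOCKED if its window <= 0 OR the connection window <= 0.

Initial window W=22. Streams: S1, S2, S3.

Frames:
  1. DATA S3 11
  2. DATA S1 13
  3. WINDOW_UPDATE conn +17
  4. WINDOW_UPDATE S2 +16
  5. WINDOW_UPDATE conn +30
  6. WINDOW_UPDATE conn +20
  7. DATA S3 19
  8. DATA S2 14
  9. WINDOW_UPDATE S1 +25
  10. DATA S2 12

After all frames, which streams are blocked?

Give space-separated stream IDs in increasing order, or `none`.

Answer: S3

Derivation:
Op 1: conn=11 S1=22 S2=22 S3=11 blocked=[]
Op 2: conn=-2 S1=9 S2=22 S3=11 blocked=[1, 2, 3]
Op 3: conn=15 S1=9 S2=22 S3=11 blocked=[]
Op 4: conn=15 S1=9 S2=38 S3=11 blocked=[]
Op 5: conn=45 S1=9 S2=38 S3=11 blocked=[]
Op 6: conn=65 S1=9 S2=38 S3=11 blocked=[]
Op 7: conn=46 S1=9 S2=38 S3=-8 blocked=[3]
Op 8: conn=32 S1=9 S2=24 S3=-8 blocked=[3]
Op 9: conn=32 S1=34 S2=24 S3=-8 blocked=[3]
Op 10: conn=20 S1=34 S2=12 S3=-8 blocked=[3]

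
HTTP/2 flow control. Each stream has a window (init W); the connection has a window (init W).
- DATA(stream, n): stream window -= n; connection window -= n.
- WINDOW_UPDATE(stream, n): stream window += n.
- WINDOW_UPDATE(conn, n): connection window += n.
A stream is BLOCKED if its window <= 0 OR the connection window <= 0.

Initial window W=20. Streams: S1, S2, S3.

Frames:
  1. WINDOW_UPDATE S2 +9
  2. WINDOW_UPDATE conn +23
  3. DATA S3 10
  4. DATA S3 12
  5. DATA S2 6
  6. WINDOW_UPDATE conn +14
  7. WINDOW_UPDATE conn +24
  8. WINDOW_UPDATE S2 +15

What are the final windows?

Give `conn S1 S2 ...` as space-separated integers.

Answer: 53 20 38 -2

Derivation:
Op 1: conn=20 S1=20 S2=29 S3=20 blocked=[]
Op 2: conn=43 S1=20 S2=29 S3=20 blocked=[]
Op 3: conn=33 S1=20 S2=29 S3=10 blocked=[]
Op 4: conn=21 S1=20 S2=29 S3=-2 blocked=[3]
Op 5: conn=15 S1=20 S2=23 S3=-2 blocked=[3]
Op 6: conn=29 S1=20 S2=23 S3=-2 blocked=[3]
Op 7: conn=53 S1=20 S2=23 S3=-2 blocked=[3]
Op 8: conn=53 S1=20 S2=38 S3=-2 blocked=[3]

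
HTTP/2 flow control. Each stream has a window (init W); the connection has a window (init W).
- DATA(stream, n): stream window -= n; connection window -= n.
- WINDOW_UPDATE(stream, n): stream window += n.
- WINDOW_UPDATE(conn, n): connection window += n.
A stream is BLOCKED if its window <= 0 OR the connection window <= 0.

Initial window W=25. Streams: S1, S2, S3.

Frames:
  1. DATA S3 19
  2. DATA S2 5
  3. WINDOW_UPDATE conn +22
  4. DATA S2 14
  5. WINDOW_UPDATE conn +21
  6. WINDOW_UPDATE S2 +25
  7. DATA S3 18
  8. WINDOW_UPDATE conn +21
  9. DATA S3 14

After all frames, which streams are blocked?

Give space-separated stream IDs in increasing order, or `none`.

Op 1: conn=6 S1=25 S2=25 S3=6 blocked=[]
Op 2: conn=1 S1=25 S2=20 S3=6 blocked=[]
Op 3: conn=23 S1=25 S2=20 S3=6 blocked=[]
Op 4: conn=9 S1=25 S2=6 S3=6 blocked=[]
Op 5: conn=30 S1=25 S2=6 S3=6 blocked=[]
Op 6: conn=30 S1=25 S2=31 S3=6 blocked=[]
Op 7: conn=12 S1=25 S2=31 S3=-12 blocked=[3]
Op 8: conn=33 S1=25 S2=31 S3=-12 blocked=[3]
Op 9: conn=19 S1=25 S2=31 S3=-26 blocked=[3]

Answer: S3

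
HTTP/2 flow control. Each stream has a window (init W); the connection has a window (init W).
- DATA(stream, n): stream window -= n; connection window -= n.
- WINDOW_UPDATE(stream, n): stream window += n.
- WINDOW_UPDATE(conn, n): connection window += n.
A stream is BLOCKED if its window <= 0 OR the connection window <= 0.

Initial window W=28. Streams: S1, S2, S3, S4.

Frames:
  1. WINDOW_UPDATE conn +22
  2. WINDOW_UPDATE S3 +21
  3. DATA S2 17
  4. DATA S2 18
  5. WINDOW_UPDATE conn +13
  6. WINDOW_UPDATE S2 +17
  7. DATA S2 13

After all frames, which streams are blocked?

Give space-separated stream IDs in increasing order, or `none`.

Answer: S2

Derivation:
Op 1: conn=50 S1=28 S2=28 S3=28 S4=28 blocked=[]
Op 2: conn=50 S1=28 S2=28 S3=49 S4=28 blocked=[]
Op 3: conn=33 S1=28 S2=11 S3=49 S4=28 blocked=[]
Op 4: conn=15 S1=28 S2=-7 S3=49 S4=28 blocked=[2]
Op 5: conn=28 S1=28 S2=-7 S3=49 S4=28 blocked=[2]
Op 6: conn=28 S1=28 S2=10 S3=49 S4=28 blocked=[]
Op 7: conn=15 S1=28 S2=-3 S3=49 S4=28 blocked=[2]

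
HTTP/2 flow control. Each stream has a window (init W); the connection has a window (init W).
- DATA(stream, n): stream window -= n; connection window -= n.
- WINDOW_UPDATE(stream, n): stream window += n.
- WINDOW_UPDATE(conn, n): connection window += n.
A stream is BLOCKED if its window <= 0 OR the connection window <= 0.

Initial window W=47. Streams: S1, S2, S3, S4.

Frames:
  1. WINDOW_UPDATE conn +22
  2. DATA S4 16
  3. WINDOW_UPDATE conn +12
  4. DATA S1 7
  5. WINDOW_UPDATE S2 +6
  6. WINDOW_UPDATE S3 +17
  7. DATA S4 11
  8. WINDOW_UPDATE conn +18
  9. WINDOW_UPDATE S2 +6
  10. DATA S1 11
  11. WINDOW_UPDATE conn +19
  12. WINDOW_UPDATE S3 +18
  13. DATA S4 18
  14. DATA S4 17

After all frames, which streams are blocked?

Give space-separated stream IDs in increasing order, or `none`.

Op 1: conn=69 S1=47 S2=47 S3=47 S4=47 blocked=[]
Op 2: conn=53 S1=47 S2=47 S3=47 S4=31 blocked=[]
Op 3: conn=65 S1=47 S2=47 S3=47 S4=31 blocked=[]
Op 4: conn=58 S1=40 S2=47 S3=47 S4=31 blocked=[]
Op 5: conn=58 S1=40 S2=53 S3=47 S4=31 blocked=[]
Op 6: conn=58 S1=40 S2=53 S3=64 S4=31 blocked=[]
Op 7: conn=47 S1=40 S2=53 S3=64 S4=20 blocked=[]
Op 8: conn=65 S1=40 S2=53 S3=64 S4=20 blocked=[]
Op 9: conn=65 S1=40 S2=59 S3=64 S4=20 blocked=[]
Op 10: conn=54 S1=29 S2=59 S3=64 S4=20 blocked=[]
Op 11: conn=73 S1=29 S2=59 S3=64 S4=20 blocked=[]
Op 12: conn=73 S1=29 S2=59 S3=82 S4=20 blocked=[]
Op 13: conn=55 S1=29 S2=59 S3=82 S4=2 blocked=[]
Op 14: conn=38 S1=29 S2=59 S3=82 S4=-15 blocked=[4]

Answer: S4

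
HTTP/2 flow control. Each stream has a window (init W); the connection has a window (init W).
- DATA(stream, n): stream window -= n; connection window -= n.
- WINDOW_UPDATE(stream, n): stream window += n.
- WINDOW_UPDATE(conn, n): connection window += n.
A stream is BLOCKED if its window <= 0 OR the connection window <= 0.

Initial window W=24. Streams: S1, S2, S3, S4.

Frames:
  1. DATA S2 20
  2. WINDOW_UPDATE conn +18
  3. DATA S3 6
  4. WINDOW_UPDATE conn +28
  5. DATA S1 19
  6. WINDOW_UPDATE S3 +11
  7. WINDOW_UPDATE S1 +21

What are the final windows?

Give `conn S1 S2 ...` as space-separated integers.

Answer: 25 26 4 29 24

Derivation:
Op 1: conn=4 S1=24 S2=4 S3=24 S4=24 blocked=[]
Op 2: conn=22 S1=24 S2=4 S3=24 S4=24 blocked=[]
Op 3: conn=16 S1=24 S2=4 S3=18 S4=24 blocked=[]
Op 4: conn=44 S1=24 S2=4 S3=18 S4=24 blocked=[]
Op 5: conn=25 S1=5 S2=4 S3=18 S4=24 blocked=[]
Op 6: conn=25 S1=5 S2=4 S3=29 S4=24 blocked=[]
Op 7: conn=25 S1=26 S2=4 S3=29 S4=24 blocked=[]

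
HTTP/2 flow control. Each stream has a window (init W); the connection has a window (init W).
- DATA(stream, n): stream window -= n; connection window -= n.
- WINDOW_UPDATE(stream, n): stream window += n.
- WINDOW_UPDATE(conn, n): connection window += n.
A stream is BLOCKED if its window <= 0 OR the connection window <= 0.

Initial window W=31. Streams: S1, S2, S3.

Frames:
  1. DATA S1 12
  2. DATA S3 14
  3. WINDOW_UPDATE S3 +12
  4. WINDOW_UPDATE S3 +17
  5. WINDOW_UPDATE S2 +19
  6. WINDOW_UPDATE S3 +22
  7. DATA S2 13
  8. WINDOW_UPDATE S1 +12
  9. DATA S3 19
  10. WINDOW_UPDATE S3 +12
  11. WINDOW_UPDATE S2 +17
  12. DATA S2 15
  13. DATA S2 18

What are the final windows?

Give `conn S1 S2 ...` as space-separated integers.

Answer: -60 31 21 61

Derivation:
Op 1: conn=19 S1=19 S2=31 S3=31 blocked=[]
Op 2: conn=5 S1=19 S2=31 S3=17 blocked=[]
Op 3: conn=5 S1=19 S2=31 S3=29 blocked=[]
Op 4: conn=5 S1=19 S2=31 S3=46 blocked=[]
Op 5: conn=5 S1=19 S2=50 S3=46 blocked=[]
Op 6: conn=5 S1=19 S2=50 S3=68 blocked=[]
Op 7: conn=-8 S1=19 S2=37 S3=68 blocked=[1, 2, 3]
Op 8: conn=-8 S1=31 S2=37 S3=68 blocked=[1, 2, 3]
Op 9: conn=-27 S1=31 S2=37 S3=49 blocked=[1, 2, 3]
Op 10: conn=-27 S1=31 S2=37 S3=61 blocked=[1, 2, 3]
Op 11: conn=-27 S1=31 S2=54 S3=61 blocked=[1, 2, 3]
Op 12: conn=-42 S1=31 S2=39 S3=61 blocked=[1, 2, 3]
Op 13: conn=-60 S1=31 S2=21 S3=61 blocked=[1, 2, 3]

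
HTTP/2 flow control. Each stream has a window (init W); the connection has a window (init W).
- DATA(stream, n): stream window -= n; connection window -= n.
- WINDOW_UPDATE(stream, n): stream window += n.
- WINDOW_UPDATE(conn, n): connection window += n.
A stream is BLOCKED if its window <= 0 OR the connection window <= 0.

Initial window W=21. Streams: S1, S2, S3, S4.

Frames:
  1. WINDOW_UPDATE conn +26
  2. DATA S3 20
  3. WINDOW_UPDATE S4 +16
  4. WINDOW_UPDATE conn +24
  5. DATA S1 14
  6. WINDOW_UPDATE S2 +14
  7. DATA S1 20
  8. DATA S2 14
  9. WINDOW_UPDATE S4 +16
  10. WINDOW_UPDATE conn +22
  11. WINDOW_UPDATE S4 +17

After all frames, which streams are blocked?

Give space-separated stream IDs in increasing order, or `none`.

Op 1: conn=47 S1=21 S2=21 S3=21 S4=21 blocked=[]
Op 2: conn=27 S1=21 S2=21 S3=1 S4=21 blocked=[]
Op 3: conn=27 S1=21 S2=21 S3=1 S4=37 blocked=[]
Op 4: conn=51 S1=21 S2=21 S3=1 S4=37 blocked=[]
Op 5: conn=37 S1=7 S2=21 S3=1 S4=37 blocked=[]
Op 6: conn=37 S1=7 S2=35 S3=1 S4=37 blocked=[]
Op 7: conn=17 S1=-13 S2=35 S3=1 S4=37 blocked=[1]
Op 8: conn=3 S1=-13 S2=21 S3=1 S4=37 blocked=[1]
Op 9: conn=3 S1=-13 S2=21 S3=1 S4=53 blocked=[1]
Op 10: conn=25 S1=-13 S2=21 S3=1 S4=53 blocked=[1]
Op 11: conn=25 S1=-13 S2=21 S3=1 S4=70 blocked=[1]

Answer: S1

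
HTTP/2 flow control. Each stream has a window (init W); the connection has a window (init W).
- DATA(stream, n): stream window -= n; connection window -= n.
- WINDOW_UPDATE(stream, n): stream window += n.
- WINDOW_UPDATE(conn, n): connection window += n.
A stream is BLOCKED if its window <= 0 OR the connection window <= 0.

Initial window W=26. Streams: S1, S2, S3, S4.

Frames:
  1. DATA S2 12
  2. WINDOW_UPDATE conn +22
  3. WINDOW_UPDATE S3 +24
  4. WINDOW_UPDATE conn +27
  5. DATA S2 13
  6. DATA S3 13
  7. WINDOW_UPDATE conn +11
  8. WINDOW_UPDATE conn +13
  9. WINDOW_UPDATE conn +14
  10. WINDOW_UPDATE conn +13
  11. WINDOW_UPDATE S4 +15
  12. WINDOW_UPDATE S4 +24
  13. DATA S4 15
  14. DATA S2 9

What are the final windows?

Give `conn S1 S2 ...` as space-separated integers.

Op 1: conn=14 S1=26 S2=14 S3=26 S4=26 blocked=[]
Op 2: conn=36 S1=26 S2=14 S3=26 S4=26 blocked=[]
Op 3: conn=36 S1=26 S2=14 S3=50 S4=26 blocked=[]
Op 4: conn=63 S1=26 S2=14 S3=50 S4=26 blocked=[]
Op 5: conn=50 S1=26 S2=1 S3=50 S4=26 blocked=[]
Op 6: conn=37 S1=26 S2=1 S3=37 S4=26 blocked=[]
Op 7: conn=48 S1=26 S2=1 S3=37 S4=26 blocked=[]
Op 8: conn=61 S1=26 S2=1 S3=37 S4=26 blocked=[]
Op 9: conn=75 S1=26 S2=1 S3=37 S4=26 blocked=[]
Op 10: conn=88 S1=26 S2=1 S3=37 S4=26 blocked=[]
Op 11: conn=88 S1=26 S2=1 S3=37 S4=41 blocked=[]
Op 12: conn=88 S1=26 S2=1 S3=37 S4=65 blocked=[]
Op 13: conn=73 S1=26 S2=1 S3=37 S4=50 blocked=[]
Op 14: conn=64 S1=26 S2=-8 S3=37 S4=50 blocked=[2]

Answer: 64 26 -8 37 50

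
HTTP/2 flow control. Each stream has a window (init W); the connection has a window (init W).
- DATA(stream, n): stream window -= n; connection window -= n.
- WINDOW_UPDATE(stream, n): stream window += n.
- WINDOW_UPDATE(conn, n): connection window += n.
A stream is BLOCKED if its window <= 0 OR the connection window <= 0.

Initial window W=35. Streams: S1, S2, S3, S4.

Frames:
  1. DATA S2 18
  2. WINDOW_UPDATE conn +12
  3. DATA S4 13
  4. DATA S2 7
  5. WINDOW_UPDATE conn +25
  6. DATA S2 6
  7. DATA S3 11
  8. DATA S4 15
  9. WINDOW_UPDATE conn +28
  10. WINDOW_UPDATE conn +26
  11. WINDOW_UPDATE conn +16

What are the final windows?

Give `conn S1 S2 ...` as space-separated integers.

Answer: 72 35 4 24 7

Derivation:
Op 1: conn=17 S1=35 S2=17 S3=35 S4=35 blocked=[]
Op 2: conn=29 S1=35 S2=17 S3=35 S4=35 blocked=[]
Op 3: conn=16 S1=35 S2=17 S3=35 S4=22 blocked=[]
Op 4: conn=9 S1=35 S2=10 S3=35 S4=22 blocked=[]
Op 5: conn=34 S1=35 S2=10 S3=35 S4=22 blocked=[]
Op 6: conn=28 S1=35 S2=4 S3=35 S4=22 blocked=[]
Op 7: conn=17 S1=35 S2=4 S3=24 S4=22 blocked=[]
Op 8: conn=2 S1=35 S2=4 S3=24 S4=7 blocked=[]
Op 9: conn=30 S1=35 S2=4 S3=24 S4=7 blocked=[]
Op 10: conn=56 S1=35 S2=4 S3=24 S4=7 blocked=[]
Op 11: conn=72 S1=35 S2=4 S3=24 S4=7 blocked=[]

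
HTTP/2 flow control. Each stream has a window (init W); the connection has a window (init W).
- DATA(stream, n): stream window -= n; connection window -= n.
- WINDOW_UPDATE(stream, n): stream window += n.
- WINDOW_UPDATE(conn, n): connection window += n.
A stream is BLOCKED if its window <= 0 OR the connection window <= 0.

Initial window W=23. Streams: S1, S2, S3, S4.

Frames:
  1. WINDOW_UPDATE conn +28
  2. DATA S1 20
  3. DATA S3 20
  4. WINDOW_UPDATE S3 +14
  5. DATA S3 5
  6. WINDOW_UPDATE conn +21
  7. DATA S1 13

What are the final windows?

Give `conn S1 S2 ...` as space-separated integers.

Answer: 14 -10 23 12 23

Derivation:
Op 1: conn=51 S1=23 S2=23 S3=23 S4=23 blocked=[]
Op 2: conn=31 S1=3 S2=23 S3=23 S4=23 blocked=[]
Op 3: conn=11 S1=3 S2=23 S3=3 S4=23 blocked=[]
Op 4: conn=11 S1=3 S2=23 S3=17 S4=23 blocked=[]
Op 5: conn=6 S1=3 S2=23 S3=12 S4=23 blocked=[]
Op 6: conn=27 S1=3 S2=23 S3=12 S4=23 blocked=[]
Op 7: conn=14 S1=-10 S2=23 S3=12 S4=23 blocked=[1]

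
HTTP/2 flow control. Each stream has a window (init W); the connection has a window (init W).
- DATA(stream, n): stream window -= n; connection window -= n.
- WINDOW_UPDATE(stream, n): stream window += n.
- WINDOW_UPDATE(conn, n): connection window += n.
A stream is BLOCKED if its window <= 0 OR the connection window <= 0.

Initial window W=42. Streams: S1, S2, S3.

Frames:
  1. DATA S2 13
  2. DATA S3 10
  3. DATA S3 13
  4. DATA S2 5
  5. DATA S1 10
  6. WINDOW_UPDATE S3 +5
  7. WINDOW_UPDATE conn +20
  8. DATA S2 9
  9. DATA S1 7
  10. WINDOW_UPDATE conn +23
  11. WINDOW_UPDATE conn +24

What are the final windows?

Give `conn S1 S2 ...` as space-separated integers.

Answer: 42 25 15 24

Derivation:
Op 1: conn=29 S1=42 S2=29 S3=42 blocked=[]
Op 2: conn=19 S1=42 S2=29 S3=32 blocked=[]
Op 3: conn=6 S1=42 S2=29 S3=19 blocked=[]
Op 4: conn=1 S1=42 S2=24 S3=19 blocked=[]
Op 5: conn=-9 S1=32 S2=24 S3=19 blocked=[1, 2, 3]
Op 6: conn=-9 S1=32 S2=24 S3=24 blocked=[1, 2, 3]
Op 7: conn=11 S1=32 S2=24 S3=24 blocked=[]
Op 8: conn=2 S1=32 S2=15 S3=24 blocked=[]
Op 9: conn=-5 S1=25 S2=15 S3=24 blocked=[1, 2, 3]
Op 10: conn=18 S1=25 S2=15 S3=24 blocked=[]
Op 11: conn=42 S1=25 S2=15 S3=24 blocked=[]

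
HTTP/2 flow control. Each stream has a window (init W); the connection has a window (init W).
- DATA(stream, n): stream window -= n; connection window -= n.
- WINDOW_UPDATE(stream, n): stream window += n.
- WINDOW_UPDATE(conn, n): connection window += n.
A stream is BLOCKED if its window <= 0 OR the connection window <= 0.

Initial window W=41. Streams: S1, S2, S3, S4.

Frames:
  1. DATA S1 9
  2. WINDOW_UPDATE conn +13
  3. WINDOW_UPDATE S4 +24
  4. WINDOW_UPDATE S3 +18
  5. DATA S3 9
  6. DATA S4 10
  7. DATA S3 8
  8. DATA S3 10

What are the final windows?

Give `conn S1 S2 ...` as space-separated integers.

Answer: 8 32 41 32 55

Derivation:
Op 1: conn=32 S1=32 S2=41 S3=41 S4=41 blocked=[]
Op 2: conn=45 S1=32 S2=41 S3=41 S4=41 blocked=[]
Op 3: conn=45 S1=32 S2=41 S3=41 S4=65 blocked=[]
Op 4: conn=45 S1=32 S2=41 S3=59 S4=65 blocked=[]
Op 5: conn=36 S1=32 S2=41 S3=50 S4=65 blocked=[]
Op 6: conn=26 S1=32 S2=41 S3=50 S4=55 blocked=[]
Op 7: conn=18 S1=32 S2=41 S3=42 S4=55 blocked=[]
Op 8: conn=8 S1=32 S2=41 S3=32 S4=55 blocked=[]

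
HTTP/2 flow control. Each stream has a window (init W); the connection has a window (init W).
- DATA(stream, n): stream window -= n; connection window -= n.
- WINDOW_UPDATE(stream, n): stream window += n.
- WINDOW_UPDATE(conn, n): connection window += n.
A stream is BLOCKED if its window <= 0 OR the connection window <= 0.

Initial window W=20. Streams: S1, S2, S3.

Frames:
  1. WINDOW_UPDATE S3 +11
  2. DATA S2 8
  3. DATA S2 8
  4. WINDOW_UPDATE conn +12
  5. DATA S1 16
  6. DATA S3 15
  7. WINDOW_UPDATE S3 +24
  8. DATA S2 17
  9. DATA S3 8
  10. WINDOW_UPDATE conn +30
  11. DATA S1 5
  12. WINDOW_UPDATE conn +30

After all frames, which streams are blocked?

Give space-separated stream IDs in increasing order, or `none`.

Op 1: conn=20 S1=20 S2=20 S3=31 blocked=[]
Op 2: conn=12 S1=20 S2=12 S3=31 blocked=[]
Op 3: conn=4 S1=20 S2=4 S3=31 blocked=[]
Op 4: conn=16 S1=20 S2=4 S3=31 blocked=[]
Op 5: conn=0 S1=4 S2=4 S3=31 blocked=[1, 2, 3]
Op 6: conn=-15 S1=4 S2=4 S3=16 blocked=[1, 2, 3]
Op 7: conn=-15 S1=4 S2=4 S3=40 blocked=[1, 2, 3]
Op 8: conn=-32 S1=4 S2=-13 S3=40 blocked=[1, 2, 3]
Op 9: conn=-40 S1=4 S2=-13 S3=32 blocked=[1, 2, 3]
Op 10: conn=-10 S1=4 S2=-13 S3=32 blocked=[1, 2, 3]
Op 11: conn=-15 S1=-1 S2=-13 S3=32 blocked=[1, 2, 3]
Op 12: conn=15 S1=-1 S2=-13 S3=32 blocked=[1, 2]

Answer: S1 S2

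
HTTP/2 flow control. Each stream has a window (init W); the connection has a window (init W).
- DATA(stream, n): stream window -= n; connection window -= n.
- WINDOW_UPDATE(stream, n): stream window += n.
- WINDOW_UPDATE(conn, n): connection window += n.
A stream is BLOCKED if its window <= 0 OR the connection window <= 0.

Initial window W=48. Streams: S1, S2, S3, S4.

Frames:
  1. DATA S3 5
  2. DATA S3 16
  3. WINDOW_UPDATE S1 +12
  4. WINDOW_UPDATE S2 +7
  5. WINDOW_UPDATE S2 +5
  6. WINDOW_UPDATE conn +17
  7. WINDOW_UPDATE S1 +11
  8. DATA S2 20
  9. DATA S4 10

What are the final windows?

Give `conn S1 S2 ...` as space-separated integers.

Op 1: conn=43 S1=48 S2=48 S3=43 S4=48 blocked=[]
Op 2: conn=27 S1=48 S2=48 S3=27 S4=48 blocked=[]
Op 3: conn=27 S1=60 S2=48 S3=27 S4=48 blocked=[]
Op 4: conn=27 S1=60 S2=55 S3=27 S4=48 blocked=[]
Op 5: conn=27 S1=60 S2=60 S3=27 S4=48 blocked=[]
Op 6: conn=44 S1=60 S2=60 S3=27 S4=48 blocked=[]
Op 7: conn=44 S1=71 S2=60 S3=27 S4=48 blocked=[]
Op 8: conn=24 S1=71 S2=40 S3=27 S4=48 blocked=[]
Op 9: conn=14 S1=71 S2=40 S3=27 S4=38 blocked=[]

Answer: 14 71 40 27 38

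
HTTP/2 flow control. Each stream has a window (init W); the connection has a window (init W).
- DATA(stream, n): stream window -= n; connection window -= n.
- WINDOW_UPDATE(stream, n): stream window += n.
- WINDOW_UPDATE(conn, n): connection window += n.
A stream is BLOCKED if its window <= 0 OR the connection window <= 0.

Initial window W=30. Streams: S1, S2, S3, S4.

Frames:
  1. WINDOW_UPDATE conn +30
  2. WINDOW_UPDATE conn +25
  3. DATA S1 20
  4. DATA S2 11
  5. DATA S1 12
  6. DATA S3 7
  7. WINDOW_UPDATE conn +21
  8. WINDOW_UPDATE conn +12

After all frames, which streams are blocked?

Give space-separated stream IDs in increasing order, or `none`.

Answer: S1

Derivation:
Op 1: conn=60 S1=30 S2=30 S3=30 S4=30 blocked=[]
Op 2: conn=85 S1=30 S2=30 S3=30 S4=30 blocked=[]
Op 3: conn=65 S1=10 S2=30 S3=30 S4=30 blocked=[]
Op 4: conn=54 S1=10 S2=19 S3=30 S4=30 blocked=[]
Op 5: conn=42 S1=-2 S2=19 S3=30 S4=30 blocked=[1]
Op 6: conn=35 S1=-2 S2=19 S3=23 S4=30 blocked=[1]
Op 7: conn=56 S1=-2 S2=19 S3=23 S4=30 blocked=[1]
Op 8: conn=68 S1=-2 S2=19 S3=23 S4=30 blocked=[1]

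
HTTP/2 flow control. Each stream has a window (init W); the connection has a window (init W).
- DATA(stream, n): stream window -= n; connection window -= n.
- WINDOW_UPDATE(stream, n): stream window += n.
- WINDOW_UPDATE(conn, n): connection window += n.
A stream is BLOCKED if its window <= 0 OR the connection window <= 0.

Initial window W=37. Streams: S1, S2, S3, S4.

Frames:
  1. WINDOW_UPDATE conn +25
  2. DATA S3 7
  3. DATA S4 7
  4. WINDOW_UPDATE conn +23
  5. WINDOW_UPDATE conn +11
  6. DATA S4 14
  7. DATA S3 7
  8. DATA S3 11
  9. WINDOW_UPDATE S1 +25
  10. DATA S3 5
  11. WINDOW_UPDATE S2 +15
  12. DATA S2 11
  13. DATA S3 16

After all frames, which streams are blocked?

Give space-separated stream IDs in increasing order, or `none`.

Answer: S3

Derivation:
Op 1: conn=62 S1=37 S2=37 S3=37 S4=37 blocked=[]
Op 2: conn=55 S1=37 S2=37 S3=30 S4=37 blocked=[]
Op 3: conn=48 S1=37 S2=37 S3=30 S4=30 blocked=[]
Op 4: conn=71 S1=37 S2=37 S3=30 S4=30 blocked=[]
Op 5: conn=82 S1=37 S2=37 S3=30 S4=30 blocked=[]
Op 6: conn=68 S1=37 S2=37 S3=30 S4=16 blocked=[]
Op 7: conn=61 S1=37 S2=37 S3=23 S4=16 blocked=[]
Op 8: conn=50 S1=37 S2=37 S3=12 S4=16 blocked=[]
Op 9: conn=50 S1=62 S2=37 S3=12 S4=16 blocked=[]
Op 10: conn=45 S1=62 S2=37 S3=7 S4=16 blocked=[]
Op 11: conn=45 S1=62 S2=52 S3=7 S4=16 blocked=[]
Op 12: conn=34 S1=62 S2=41 S3=7 S4=16 blocked=[]
Op 13: conn=18 S1=62 S2=41 S3=-9 S4=16 blocked=[3]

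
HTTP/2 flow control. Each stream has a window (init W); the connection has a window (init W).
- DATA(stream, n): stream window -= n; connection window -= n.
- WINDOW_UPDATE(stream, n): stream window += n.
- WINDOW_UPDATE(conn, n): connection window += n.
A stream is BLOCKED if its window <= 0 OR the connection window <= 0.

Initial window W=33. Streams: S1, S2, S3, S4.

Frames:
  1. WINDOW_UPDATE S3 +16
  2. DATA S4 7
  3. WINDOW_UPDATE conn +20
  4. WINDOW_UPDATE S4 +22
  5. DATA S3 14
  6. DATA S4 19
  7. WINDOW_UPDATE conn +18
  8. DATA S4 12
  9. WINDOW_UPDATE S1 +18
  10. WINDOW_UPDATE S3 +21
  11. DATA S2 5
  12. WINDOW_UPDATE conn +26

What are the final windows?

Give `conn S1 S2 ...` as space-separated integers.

Answer: 40 51 28 56 17

Derivation:
Op 1: conn=33 S1=33 S2=33 S3=49 S4=33 blocked=[]
Op 2: conn=26 S1=33 S2=33 S3=49 S4=26 blocked=[]
Op 3: conn=46 S1=33 S2=33 S3=49 S4=26 blocked=[]
Op 4: conn=46 S1=33 S2=33 S3=49 S4=48 blocked=[]
Op 5: conn=32 S1=33 S2=33 S3=35 S4=48 blocked=[]
Op 6: conn=13 S1=33 S2=33 S3=35 S4=29 blocked=[]
Op 7: conn=31 S1=33 S2=33 S3=35 S4=29 blocked=[]
Op 8: conn=19 S1=33 S2=33 S3=35 S4=17 blocked=[]
Op 9: conn=19 S1=51 S2=33 S3=35 S4=17 blocked=[]
Op 10: conn=19 S1=51 S2=33 S3=56 S4=17 blocked=[]
Op 11: conn=14 S1=51 S2=28 S3=56 S4=17 blocked=[]
Op 12: conn=40 S1=51 S2=28 S3=56 S4=17 blocked=[]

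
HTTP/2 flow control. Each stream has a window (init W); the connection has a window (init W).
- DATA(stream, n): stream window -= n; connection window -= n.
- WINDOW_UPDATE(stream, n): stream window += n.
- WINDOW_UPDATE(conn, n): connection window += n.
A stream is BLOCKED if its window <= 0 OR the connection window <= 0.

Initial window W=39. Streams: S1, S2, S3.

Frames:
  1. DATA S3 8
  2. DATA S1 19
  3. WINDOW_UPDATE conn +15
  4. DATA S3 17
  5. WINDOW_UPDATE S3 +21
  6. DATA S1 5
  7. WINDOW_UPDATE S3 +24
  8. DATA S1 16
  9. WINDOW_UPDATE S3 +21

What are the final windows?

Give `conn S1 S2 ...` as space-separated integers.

Answer: -11 -1 39 80

Derivation:
Op 1: conn=31 S1=39 S2=39 S3=31 blocked=[]
Op 2: conn=12 S1=20 S2=39 S3=31 blocked=[]
Op 3: conn=27 S1=20 S2=39 S3=31 blocked=[]
Op 4: conn=10 S1=20 S2=39 S3=14 blocked=[]
Op 5: conn=10 S1=20 S2=39 S3=35 blocked=[]
Op 6: conn=5 S1=15 S2=39 S3=35 blocked=[]
Op 7: conn=5 S1=15 S2=39 S3=59 blocked=[]
Op 8: conn=-11 S1=-1 S2=39 S3=59 blocked=[1, 2, 3]
Op 9: conn=-11 S1=-1 S2=39 S3=80 blocked=[1, 2, 3]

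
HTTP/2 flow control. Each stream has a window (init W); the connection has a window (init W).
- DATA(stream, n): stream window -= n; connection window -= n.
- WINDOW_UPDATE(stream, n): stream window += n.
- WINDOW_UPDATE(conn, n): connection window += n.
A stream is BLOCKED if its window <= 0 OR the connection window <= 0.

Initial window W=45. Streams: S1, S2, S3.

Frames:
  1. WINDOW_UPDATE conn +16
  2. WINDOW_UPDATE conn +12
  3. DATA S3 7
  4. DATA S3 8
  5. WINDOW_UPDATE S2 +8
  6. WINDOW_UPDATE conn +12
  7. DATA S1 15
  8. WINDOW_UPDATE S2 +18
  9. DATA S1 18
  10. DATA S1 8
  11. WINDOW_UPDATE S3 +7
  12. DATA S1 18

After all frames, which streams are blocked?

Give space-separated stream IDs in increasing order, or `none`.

Answer: S1

Derivation:
Op 1: conn=61 S1=45 S2=45 S3=45 blocked=[]
Op 2: conn=73 S1=45 S2=45 S3=45 blocked=[]
Op 3: conn=66 S1=45 S2=45 S3=38 blocked=[]
Op 4: conn=58 S1=45 S2=45 S3=30 blocked=[]
Op 5: conn=58 S1=45 S2=53 S3=30 blocked=[]
Op 6: conn=70 S1=45 S2=53 S3=30 blocked=[]
Op 7: conn=55 S1=30 S2=53 S3=30 blocked=[]
Op 8: conn=55 S1=30 S2=71 S3=30 blocked=[]
Op 9: conn=37 S1=12 S2=71 S3=30 blocked=[]
Op 10: conn=29 S1=4 S2=71 S3=30 blocked=[]
Op 11: conn=29 S1=4 S2=71 S3=37 blocked=[]
Op 12: conn=11 S1=-14 S2=71 S3=37 blocked=[1]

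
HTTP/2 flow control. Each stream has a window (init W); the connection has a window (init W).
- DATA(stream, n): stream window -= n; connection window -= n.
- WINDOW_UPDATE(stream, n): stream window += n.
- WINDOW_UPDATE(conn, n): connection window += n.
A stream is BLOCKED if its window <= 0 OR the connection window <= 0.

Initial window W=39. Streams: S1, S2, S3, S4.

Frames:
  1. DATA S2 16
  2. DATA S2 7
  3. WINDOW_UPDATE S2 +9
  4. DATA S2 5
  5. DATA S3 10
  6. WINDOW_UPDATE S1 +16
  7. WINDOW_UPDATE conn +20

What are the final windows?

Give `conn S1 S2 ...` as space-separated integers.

Answer: 21 55 20 29 39

Derivation:
Op 1: conn=23 S1=39 S2=23 S3=39 S4=39 blocked=[]
Op 2: conn=16 S1=39 S2=16 S3=39 S4=39 blocked=[]
Op 3: conn=16 S1=39 S2=25 S3=39 S4=39 blocked=[]
Op 4: conn=11 S1=39 S2=20 S3=39 S4=39 blocked=[]
Op 5: conn=1 S1=39 S2=20 S3=29 S4=39 blocked=[]
Op 6: conn=1 S1=55 S2=20 S3=29 S4=39 blocked=[]
Op 7: conn=21 S1=55 S2=20 S3=29 S4=39 blocked=[]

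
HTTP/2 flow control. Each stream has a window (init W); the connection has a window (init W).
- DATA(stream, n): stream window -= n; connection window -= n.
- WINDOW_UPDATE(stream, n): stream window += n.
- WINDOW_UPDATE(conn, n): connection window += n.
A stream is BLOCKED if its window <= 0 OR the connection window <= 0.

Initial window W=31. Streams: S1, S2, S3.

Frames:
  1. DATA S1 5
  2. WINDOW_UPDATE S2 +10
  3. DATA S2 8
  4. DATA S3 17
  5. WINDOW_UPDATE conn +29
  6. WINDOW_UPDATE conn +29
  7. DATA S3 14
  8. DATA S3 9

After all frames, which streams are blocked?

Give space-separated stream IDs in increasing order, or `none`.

Op 1: conn=26 S1=26 S2=31 S3=31 blocked=[]
Op 2: conn=26 S1=26 S2=41 S3=31 blocked=[]
Op 3: conn=18 S1=26 S2=33 S3=31 blocked=[]
Op 4: conn=1 S1=26 S2=33 S3=14 blocked=[]
Op 5: conn=30 S1=26 S2=33 S3=14 blocked=[]
Op 6: conn=59 S1=26 S2=33 S3=14 blocked=[]
Op 7: conn=45 S1=26 S2=33 S3=0 blocked=[3]
Op 8: conn=36 S1=26 S2=33 S3=-9 blocked=[3]

Answer: S3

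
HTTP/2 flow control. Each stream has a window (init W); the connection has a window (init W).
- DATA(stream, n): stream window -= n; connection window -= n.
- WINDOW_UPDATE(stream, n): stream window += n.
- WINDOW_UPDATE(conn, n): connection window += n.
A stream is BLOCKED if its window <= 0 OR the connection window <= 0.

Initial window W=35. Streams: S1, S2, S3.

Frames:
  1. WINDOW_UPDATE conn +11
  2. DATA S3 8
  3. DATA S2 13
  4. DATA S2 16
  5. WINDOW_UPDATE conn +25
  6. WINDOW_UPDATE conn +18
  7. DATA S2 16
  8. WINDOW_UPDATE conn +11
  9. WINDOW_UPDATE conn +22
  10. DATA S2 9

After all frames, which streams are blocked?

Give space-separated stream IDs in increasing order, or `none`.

Op 1: conn=46 S1=35 S2=35 S3=35 blocked=[]
Op 2: conn=38 S1=35 S2=35 S3=27 blocked=[]
Op 3: conn=25 S1=35 S2=22 S3=27 blocked=[]
Op 4: conn=9 S1=35 S2=6 S3=27 blocked=[]
Op 5: conn=34 S1=35 S2=6 S3=27 blocked=[]
Op 6: conn=52 S1=35 S2=6 S3=27 blocked=[]
Op 7: conn=36 S1=35 S2=-10 S3=27 blocked=[2]
Op 8: conn=47 S1=35 S2=-10 S3=27 blocked=[2]
Op 9: conn=69 S1=35 S2=-10 S3=27 blocked=[2]
Op 10: conn=60 S1=35 S2=-19 S3=27 blocked=[2]

Answer: S2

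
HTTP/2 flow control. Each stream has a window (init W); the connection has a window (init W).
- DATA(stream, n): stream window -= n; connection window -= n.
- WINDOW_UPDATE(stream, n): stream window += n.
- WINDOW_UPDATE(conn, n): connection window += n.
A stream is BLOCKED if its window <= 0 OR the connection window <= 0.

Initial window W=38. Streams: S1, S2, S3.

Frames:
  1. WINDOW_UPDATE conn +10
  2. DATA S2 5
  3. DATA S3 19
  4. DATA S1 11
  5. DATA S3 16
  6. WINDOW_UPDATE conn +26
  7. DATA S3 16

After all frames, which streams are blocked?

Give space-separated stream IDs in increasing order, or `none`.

Op 1: conn=48 S1=38 S2=38 S3=38 blocked=[]
Op 2: conn=43 S1=38 S2=33 S3=38 blocked=[]
Op 3: conn=24 S1=38 S2=33 S3=19 blocked=[]
Op 4: conn=13 S1=27 S2=33 S3=19 blocked=[]
Op 5: conn=-3 S1=27 S2=33 S3=3 blocked=[1, 2, 3]
Op 6: conn=23 S1=27 S2=33 S3=3 blocked=[]
Op 7: conn=7 S1=27 S2=33 S3=-13 blocked=[3]

Answer: S3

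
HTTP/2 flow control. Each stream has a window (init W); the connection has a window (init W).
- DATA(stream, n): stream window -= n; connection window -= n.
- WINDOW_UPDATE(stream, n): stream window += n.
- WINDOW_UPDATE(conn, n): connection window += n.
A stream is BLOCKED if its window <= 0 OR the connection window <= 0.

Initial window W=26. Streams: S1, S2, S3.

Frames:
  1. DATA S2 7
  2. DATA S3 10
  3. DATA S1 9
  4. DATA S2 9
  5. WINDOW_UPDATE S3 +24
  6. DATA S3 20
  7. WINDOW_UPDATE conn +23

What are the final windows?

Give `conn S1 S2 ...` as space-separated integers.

Op 1: conn=19 S1=26 S2=19 S3=26 blocked=[]
Op 2: conn=9 S1=26 S2=19 S3=16 blocked=[]
Op 3: conn=0 S1=17 S2=19 S3=16 blocked=[1, 2, 3]
Op 4: conn=-9 S1=17 S2=10 S3=16 blocked=[1, 2, 3]
Op 5: conn=-9 S1=17 S2=10 S3=40 blocked=[1, 2, 3]
Op 6: conn=-29 S1=17 S2=10 S3=20 blocked=[1, 2, 3]
Op 7: conn=-6 S1=17 S2=10 S3=20 blocked=[1, 2, 3]

Answer: -6 17 10 20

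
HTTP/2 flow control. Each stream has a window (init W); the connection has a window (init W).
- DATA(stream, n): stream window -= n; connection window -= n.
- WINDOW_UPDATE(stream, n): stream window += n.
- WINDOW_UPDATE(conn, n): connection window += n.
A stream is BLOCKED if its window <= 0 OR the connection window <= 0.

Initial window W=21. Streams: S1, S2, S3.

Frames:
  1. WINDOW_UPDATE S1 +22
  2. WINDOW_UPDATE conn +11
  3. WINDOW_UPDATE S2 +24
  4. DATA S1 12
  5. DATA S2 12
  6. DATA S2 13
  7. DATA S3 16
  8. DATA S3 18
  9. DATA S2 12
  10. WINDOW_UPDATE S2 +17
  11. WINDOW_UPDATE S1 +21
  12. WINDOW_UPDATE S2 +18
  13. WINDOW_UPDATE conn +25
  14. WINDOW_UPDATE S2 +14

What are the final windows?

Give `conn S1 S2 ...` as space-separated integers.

Op 1: conn=21 S1=43 S2=21 S3=21 blocked=[]
Op 2: conn=32 S1=43 S2=21 S3=21 blocked=[]
Op 3: conn=32 S1=43 S2=45 S3=21 blocked=[]
Op 4: conn=20 S1=31 S2=45 S3=21 blocked=[]
Op 5: conn=8 S1=31 S2=33 S3=21 blocked=[]
Op 6: conn=-5 S1=31 S2=20 S3=21 blocked=[1, 2, 3]
Op 7: conn=-21 S1=31 S2=20 S3=5 blocked=[1, 2, 3]
Op 8: conn=-39 S1=31 S2=20 S3=-13 blocked=[1, 2, 3]
Op 9: conn=-51 S1=31 S2=8 S3=-13 blocked=[1, 2, 3]
Op 10: conn=-51 S1=31 S2=25 S3=-13 blocked=[1, 2, 3]
Op 11: conn=-51 S1=52 S2=25 S3=-13 blocked=[1, 2, 3]
Op 12: conn=-51 S1=52 S2=43 S3=-13 blocked=[1, 2, 3]
Op 13: conn=-26 S1=52 S2=43 S3=-13 blocked=[1, 2, 3]
Op 14: conn=-26 S1=52 S2=57 S3=-13 blocked=[1, 2, 3]

Answer: -26 52 57 -13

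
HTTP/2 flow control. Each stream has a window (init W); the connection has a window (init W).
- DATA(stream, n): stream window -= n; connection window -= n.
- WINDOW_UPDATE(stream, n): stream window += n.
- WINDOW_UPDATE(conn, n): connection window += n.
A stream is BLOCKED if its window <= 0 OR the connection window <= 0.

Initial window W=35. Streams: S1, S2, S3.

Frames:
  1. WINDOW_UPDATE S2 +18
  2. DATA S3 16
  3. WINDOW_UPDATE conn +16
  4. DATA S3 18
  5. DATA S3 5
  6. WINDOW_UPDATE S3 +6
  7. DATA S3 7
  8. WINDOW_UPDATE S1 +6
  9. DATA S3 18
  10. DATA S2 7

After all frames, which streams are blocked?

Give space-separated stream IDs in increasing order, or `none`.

Op 1: conn=35 S1=35 S2=53 S3=35 blocked=[]
Op 2: conn=19 S1=35 S2=53 S3=19 blocked=[]
Op 3: conn=35 S1=35 S2=53 S3=19 blocked=[]
Op 4: conn=17 S1=35 S2=53 S3=1 blocked=[]
Op 5: conn=12 S1=35 S2=53 S3=-4 blocked=[3]
Op 6: conn=12 S1=35 S2=53 S3=2 blocked=[]
Op 7: conn=5 S1=35 S2=53 S3=-5 blocked=[3]
Op 8: conn=5 S1=41 S2=53 S3=-5 blocked=[3]
Op 9: conn=-13 S1=41 S2=53 S3=-23 blocked=[1, 2, 3]
Op 10: conn=-20 S1=41 S2=46 S3=-23 blocked=[1, 2, 3]

Answer: S1 S2 S3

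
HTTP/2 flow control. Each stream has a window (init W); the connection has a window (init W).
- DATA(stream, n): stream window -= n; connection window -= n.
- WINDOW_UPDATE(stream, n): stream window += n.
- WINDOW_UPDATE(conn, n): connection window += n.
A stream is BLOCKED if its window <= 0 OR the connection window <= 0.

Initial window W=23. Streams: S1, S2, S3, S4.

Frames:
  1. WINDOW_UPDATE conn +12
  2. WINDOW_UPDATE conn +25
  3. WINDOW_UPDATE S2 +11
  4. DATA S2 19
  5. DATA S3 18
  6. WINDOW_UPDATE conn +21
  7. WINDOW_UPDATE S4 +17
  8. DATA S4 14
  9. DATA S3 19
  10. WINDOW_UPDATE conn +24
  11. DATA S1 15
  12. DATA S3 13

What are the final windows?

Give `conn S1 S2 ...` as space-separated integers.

Answer: 7 8 15 -27 26

Derivation:
Op 1: conn=35 S1=23 S2=23 S3=23 S4=23 blocked=[]
Op 2: conn=60 S1=23 S2=23 S3=23 S4=23 blocked=[]
Op 3: conn=60 S1=23 S2=34 S3=23 S4=23 blocked=[]
Op 4: conn=41 S1=23 S2=15 S3=23 S4=23 blocked=[]
Op 5: conn=23 S1=23 S2=15 S3=5 S4=23 blocked=[]
Op 6: conn=44 S1=23 S2=15 S3=5 S4=23 blocked=[]
Op 7: conn=44 S1=23 S2=15 S3=5 S4=40 blocked=[]
Op 8: conn=30 S1=23 S2=15 S3=5 S4=26 blocked=[]
Op 9: conn=11 S1=23 S2=15 S3=-14 S4=26 blocked=[3]
Op 10: conn=35 S1=23 S2=15 S3=-14 S4=26 blocked=[3]
Op 11: conn=20 S1=8 S2=15 S3=-14 S4=26 blocked=[3]
Op 12: conn=7 S1=8 S2=15 S3=-27 S4=26 blocked=[3]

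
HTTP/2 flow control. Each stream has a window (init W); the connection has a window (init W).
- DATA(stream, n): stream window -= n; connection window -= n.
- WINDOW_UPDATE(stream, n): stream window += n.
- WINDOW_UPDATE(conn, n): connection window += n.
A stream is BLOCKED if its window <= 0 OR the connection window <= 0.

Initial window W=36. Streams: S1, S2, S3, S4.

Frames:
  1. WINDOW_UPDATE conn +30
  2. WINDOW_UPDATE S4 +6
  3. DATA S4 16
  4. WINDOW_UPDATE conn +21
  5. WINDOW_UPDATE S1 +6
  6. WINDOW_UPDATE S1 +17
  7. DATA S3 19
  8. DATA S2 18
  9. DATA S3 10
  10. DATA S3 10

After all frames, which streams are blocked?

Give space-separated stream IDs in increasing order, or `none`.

Answer: S3

Derivation:
Op 1: conn=66 S1=36 S2=36 S3=36 S4=36 blocked=[]
Op 2: conn=66 S1=36 S2=36 S3=36 S4=42 blocked=[]
Op 3: conn=50 S1=36 S2=36 S3=36 S4=26 blocked=[]
Op 4: conn=71 S1=36 S2=36 S3=36 S4=26 blocked=[]
Op 5: conn=71 S1=42 S2=36 S3=36 S4=26 blocked=[]
Op 6: conn=71 S1=59 S2=36 S3=36 S4=26 blocked=[]
Op 7: conn=52 S1=59 S2=36 S3=17 S4=26 blocked=[]
Op 8: conn=34 S1=59 S2=18 S3=17 S4=26 blocked=[]
Op 9: conn=24 S1=59 S2=18 S3=7 S4=26 blocked=[]
Op 10: conn=14 S1=59 S2=18 S3=-3 S4=26 blocked=[3]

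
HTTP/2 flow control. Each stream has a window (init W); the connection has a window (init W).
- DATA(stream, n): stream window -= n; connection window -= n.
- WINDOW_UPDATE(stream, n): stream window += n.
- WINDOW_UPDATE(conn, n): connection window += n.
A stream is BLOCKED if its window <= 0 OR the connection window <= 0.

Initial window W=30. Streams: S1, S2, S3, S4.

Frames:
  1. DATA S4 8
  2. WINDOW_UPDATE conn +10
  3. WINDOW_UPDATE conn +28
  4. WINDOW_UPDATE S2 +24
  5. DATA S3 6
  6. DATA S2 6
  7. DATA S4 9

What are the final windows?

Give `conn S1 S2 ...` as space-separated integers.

Answer: 39 30 48 24 13

Derivation:
Op 1: conn=22 S1=30 S2=30 S3=30 S4=22 blocked=[]
Op 2: conn=32 S1=30 S2=30 S3=30 S4=22 blocked=[]
Op 3: conn=60 S1=30 S2=30 S3=30 S4=22 blocked=[]
Op 4: conn=60 S1=30 S2=54 S3=30 S4=22 blocked=[]
Op 5: conn=54 S1=30 S2=54 S3=24 S4=22 blocked=[]
Op 6: conn=48 S1=30 S2=48 S3=24 S4=22 blocked=[]
Op 7: conn=39 S1=30 S2=48 S3=24 S4=13 blocked=[]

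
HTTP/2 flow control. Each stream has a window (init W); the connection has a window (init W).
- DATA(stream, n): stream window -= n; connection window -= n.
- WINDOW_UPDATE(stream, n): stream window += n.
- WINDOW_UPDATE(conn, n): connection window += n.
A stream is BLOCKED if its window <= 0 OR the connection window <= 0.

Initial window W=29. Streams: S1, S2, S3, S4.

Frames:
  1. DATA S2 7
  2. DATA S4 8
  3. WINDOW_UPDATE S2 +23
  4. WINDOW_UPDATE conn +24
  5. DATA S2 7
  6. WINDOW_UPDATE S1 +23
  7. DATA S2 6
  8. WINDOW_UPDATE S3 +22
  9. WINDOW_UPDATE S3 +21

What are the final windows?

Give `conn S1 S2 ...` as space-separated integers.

Op 1: conn=22 S1=29 S2=22 S3=29 S4=29 blocked=[]
Op 2: conn=14 S1=29 S2=22 S3=29 S4=21 blocked=[]
Op 3: conn=14 S1=29 S2=45 S3=29 S4=21 blocked=[]
Op 4: conn=38 S1=29 S2=45 S3=29 S4=21 blocked=[]
Op 5: conn=31 S1=29 S2=38 S3=29 S4=21 blocked=[]
Op 6: conn=31 S1=52 S2=38 S3=29 S4=21 blocked=[]
Op 7: conn=25 S1=52 S2=32 S3=29 S4=21 blocked=[]
Op 8: conn=25 S1=52 S2=32 S3=51 S4=21 blocked=[]
Op 9: conn=25 S1=52 S2=32 S3=72 S4=21 blocked=[]

Answer: 25 52 32 72 21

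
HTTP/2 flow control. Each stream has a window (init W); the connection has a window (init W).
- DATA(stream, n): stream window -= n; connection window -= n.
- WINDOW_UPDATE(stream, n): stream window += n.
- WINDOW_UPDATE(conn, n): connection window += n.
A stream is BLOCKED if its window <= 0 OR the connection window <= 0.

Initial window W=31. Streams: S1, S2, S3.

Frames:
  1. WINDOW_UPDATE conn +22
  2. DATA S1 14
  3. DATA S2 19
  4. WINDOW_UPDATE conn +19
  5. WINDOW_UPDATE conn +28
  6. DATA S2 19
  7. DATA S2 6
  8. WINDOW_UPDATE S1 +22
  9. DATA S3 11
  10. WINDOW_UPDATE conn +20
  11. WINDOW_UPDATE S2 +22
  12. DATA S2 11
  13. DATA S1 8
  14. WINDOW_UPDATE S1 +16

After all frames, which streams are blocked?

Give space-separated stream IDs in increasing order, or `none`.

Op 1: conn=53 S1=31 S2=31 S3=31 blocked=[]
Op 2: conn=39 S1=17 S2=31 S3=31 blocked=[]
Op 3: conn=20 S1=17 S2=12 S3=31 blocked=[]
Op 4: conn=39 S1=17 S2=12 S3=31 blocked=[]
Op 5: conn=67 S1=17 S2=12 S3=31 blocked=[]
Op 6: conn=48 S1=17 S2=-7 S3=31 blocked=[2]
Op 7: conn=42 S1=17 S2=-13 S3=31 blocked=[2]
Op 8: conn=42 S1=39 S2=-13 S3=31 blocked=[2]
Op 9: conn=31 S1=39 S2=-13 S3=20 blocked=[2]
Op 10: conn=51 S1=39 S2=-13 S3=20 blocked=[2]
Op 11: conn=51 S1=39 S2=9 S3=20 blocked=[]
Op 12: conn=40 S1=39 S2=-2 S3=20 blocked=[2]
Op 13: conn=32 S1=31 S2=-2 S3=20 blocked=[2]
Op 14: conn=32 S1=47 S2=-2 S3=20 blocked=[2]

Answer: S2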